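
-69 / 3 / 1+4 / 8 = -45 / 2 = -22.50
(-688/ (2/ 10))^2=11833600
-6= -6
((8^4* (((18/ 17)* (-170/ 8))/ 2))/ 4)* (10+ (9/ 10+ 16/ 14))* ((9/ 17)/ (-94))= 4370112/ 5593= 781.35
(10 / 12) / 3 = 5 / 18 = 0.28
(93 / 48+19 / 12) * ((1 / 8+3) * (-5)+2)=-18421 / 384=-47.97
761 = 761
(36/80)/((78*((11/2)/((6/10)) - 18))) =-9/13780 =-0.00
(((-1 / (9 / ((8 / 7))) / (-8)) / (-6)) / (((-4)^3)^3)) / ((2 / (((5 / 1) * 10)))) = 25 / 99090432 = 0.00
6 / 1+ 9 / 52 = 321 / 52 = 6.17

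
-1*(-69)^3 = 328509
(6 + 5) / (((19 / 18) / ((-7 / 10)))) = -693 / 95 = -7.29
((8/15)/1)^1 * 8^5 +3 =262189/15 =17479.27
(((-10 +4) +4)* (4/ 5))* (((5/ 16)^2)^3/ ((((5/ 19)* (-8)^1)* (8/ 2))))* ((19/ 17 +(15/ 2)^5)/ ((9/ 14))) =1073142336875/ 164282499072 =6.53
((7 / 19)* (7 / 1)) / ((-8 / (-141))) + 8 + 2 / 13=105929 / 1976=53.61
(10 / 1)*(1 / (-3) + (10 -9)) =20 / 3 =6.67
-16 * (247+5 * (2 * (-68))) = 6928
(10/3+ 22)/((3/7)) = 59.11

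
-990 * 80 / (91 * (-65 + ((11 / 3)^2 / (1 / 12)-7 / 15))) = -594000 / 65429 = -9.08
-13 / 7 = -1.86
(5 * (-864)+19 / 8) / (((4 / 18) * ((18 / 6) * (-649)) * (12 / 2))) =34541 / 20768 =1.66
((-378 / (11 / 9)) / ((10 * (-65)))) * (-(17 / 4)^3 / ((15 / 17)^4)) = -60.26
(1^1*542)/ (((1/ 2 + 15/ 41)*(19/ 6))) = 266664/ 1349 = 197.68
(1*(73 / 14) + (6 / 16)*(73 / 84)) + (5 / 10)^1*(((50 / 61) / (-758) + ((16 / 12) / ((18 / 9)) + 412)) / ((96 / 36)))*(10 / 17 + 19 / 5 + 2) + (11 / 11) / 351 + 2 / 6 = 77278058940239 / 154505201760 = 500.16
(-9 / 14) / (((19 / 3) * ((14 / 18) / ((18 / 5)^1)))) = -2187 / 4655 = -0.47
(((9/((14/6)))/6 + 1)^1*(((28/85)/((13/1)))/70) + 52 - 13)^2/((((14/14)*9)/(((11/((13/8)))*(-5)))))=-200210004641152/35000681625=-5720.17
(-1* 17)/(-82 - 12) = 17/94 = 0.18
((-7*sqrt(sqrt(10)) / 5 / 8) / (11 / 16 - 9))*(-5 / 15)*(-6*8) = 32*10^(1 / 4) / 95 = 0.60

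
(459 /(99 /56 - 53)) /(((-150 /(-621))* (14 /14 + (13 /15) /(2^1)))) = -15962184 /616835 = -25.88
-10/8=-5/4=-1.25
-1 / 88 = -0.01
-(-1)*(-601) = -601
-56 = -56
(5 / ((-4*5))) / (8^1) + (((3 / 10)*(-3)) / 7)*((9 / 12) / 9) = -47 / 1120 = -0.04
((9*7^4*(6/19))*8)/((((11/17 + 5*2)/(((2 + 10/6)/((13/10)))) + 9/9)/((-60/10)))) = -11637743040/169651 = -68598.14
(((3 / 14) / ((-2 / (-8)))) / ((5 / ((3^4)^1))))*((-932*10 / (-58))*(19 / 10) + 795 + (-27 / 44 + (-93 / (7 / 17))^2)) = 791741937339 / 1094170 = 723600.48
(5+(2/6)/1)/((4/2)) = 2.67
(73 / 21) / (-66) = -0.05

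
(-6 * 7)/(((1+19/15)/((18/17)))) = -5670/289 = -19.62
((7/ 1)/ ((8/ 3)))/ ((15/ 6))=21/ 20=1.05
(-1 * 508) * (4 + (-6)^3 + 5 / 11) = 1182116 / 11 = 107465.09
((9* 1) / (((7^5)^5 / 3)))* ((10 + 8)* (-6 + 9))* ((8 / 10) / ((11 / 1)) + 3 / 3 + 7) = 647352 / 73758774081518069544385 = 0.00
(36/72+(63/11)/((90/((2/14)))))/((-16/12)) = -21/55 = -0.38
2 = 2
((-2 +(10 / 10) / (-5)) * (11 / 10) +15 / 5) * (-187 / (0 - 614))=5423 / 30700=0.18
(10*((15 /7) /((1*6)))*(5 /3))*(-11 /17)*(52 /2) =-35750 /357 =-100.14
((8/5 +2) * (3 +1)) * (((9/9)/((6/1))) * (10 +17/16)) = 531/20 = 26.55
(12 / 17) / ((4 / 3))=9 / 17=0.53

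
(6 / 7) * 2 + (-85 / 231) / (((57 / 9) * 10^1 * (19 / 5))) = 95219 / 55594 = 1.71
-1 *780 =-780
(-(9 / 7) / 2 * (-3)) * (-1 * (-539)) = 1039.50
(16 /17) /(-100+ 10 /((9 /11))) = -72 /6715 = -0.01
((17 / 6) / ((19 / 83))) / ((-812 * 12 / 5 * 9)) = -7055 / 9997344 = -0.00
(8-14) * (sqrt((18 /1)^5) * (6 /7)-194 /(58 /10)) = 5820 /29-34992 * sqrt(2) /7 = -6868.76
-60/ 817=-0.07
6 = 6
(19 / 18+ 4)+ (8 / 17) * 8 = 2699 / 306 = 8.82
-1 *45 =-45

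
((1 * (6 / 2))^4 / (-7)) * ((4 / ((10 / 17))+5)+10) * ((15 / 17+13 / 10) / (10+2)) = -155979 / 3400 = -45.88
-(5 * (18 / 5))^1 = -18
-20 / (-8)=5 / 2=2.50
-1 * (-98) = 98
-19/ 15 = -1.27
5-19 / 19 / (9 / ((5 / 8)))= 355 / 72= 4.93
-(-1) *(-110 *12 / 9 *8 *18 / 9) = -7040 / 3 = -2346.67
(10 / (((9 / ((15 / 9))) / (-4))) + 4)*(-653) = 60076 / 27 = 2225.04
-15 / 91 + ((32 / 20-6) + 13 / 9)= -12778 / 4095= -3.12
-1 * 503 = -503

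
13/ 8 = 1.62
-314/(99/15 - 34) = 1570/137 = 11.46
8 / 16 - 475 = -949 / 2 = -474.50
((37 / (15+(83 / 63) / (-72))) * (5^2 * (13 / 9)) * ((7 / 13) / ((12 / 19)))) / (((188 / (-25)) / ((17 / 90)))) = -73199875 / 38327748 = -1.91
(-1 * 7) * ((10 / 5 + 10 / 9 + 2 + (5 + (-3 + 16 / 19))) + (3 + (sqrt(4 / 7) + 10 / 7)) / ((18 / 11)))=-25519 / 342 - 11 * sqrt(7) / 9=-77.85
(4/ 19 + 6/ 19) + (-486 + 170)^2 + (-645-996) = 1866095/ 19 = 98215.53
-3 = -3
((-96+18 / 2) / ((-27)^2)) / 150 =-0.00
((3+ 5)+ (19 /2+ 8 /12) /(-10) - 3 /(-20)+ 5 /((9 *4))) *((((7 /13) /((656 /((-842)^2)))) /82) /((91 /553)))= 128300683357 /409088160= 313.63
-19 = -19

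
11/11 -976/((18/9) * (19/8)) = -204.47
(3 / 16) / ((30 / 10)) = 1 / 16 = 0.06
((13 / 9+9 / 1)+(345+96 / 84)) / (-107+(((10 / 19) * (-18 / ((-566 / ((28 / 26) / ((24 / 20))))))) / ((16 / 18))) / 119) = -106782165620 / 32041737063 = -3.33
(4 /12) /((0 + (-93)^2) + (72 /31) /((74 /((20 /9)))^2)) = 127317 /3303494999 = 0.00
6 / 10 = 3 / 5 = 0.60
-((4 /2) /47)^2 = -4 /2209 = -0.00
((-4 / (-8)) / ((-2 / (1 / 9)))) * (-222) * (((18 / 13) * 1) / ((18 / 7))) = 259 / 78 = 3.32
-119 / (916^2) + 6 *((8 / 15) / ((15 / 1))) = 13415971 / 62929200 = 0.21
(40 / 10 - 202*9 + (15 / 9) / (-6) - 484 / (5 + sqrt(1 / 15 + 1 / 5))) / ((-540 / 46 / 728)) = 7635949906 / 64395 - 1157728*sqrt(15) / 7155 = 117953.18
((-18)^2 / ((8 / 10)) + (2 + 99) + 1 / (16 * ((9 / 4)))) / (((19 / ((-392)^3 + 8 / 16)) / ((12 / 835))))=-23055456.44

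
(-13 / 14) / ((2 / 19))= -247 / 28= -8.82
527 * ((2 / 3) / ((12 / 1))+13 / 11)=129115 / 198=652.10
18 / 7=2.57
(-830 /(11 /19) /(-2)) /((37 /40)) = 315400 /407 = 774.94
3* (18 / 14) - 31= -190 / 7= -27.14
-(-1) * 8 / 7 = 8 / 7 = 1.14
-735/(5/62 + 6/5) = -227850/397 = -573.93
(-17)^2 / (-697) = -17 / 41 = -0.41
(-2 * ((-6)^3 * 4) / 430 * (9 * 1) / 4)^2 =3779136 / 46225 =81.76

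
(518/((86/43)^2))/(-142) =-259/284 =-0.91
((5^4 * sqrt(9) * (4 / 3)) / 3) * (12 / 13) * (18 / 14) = 90000 / 91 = 989.01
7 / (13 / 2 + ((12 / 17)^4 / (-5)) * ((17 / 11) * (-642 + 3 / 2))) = 3783010 / 30075611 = 0.13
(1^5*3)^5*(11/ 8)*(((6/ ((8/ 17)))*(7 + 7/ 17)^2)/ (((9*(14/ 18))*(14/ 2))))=649539/ 136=4776.02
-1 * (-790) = 790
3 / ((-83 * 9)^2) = 1 / 186003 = 0.00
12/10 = 1.20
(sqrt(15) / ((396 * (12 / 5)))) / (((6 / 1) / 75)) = 125 * sqrt(15) / 9504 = 0.05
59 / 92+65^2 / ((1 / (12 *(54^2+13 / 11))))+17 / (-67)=10028287443479 / 67804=147901118.57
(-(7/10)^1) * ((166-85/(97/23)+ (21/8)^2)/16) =-1327459/198656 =-6.68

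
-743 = -743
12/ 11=1.09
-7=-7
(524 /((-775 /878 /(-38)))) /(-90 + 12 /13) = -113637784 /448725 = -253.25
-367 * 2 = -734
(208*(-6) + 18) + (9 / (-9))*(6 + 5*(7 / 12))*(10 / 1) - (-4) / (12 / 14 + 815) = -1319.16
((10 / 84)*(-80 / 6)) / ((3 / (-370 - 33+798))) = -39500 / 189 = -208.99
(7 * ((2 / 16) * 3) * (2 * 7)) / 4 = 147 / 16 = 9.19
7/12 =0.58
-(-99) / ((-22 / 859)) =-7731 / 2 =-3865.50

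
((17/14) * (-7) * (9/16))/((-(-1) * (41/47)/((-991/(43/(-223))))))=-1589160663/56416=-28168.62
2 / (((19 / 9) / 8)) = 144 / 19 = 7.58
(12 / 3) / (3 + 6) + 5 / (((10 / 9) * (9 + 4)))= 185 / 234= 0.79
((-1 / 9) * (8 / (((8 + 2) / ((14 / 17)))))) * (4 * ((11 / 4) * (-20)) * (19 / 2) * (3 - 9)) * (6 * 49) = -4587968 / 17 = -269880.47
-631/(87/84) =-17668/29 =-609.24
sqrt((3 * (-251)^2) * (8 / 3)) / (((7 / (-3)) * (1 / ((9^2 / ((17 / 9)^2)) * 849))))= -8388855234 * sqrt(2) / 2023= -5864376.10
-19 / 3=-6.33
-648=-648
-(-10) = 10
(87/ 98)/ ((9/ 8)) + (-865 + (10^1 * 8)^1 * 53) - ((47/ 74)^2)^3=81484408346775053/ 24138354055872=3375.72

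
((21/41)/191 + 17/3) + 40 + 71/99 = 35962031/775269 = 46.39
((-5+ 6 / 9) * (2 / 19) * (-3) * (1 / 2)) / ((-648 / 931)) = -0.98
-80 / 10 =-8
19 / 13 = 1.46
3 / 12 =1 / 4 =0.25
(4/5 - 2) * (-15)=18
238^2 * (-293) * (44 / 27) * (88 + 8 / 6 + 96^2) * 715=-179948579837199.01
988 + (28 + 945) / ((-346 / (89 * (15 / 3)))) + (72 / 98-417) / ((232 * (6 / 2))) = -519198935 / 1966664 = -264.00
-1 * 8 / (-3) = 8 / 3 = 2.67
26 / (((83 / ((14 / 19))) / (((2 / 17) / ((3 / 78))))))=18928 / 26809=0.71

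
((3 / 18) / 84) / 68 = 1 / 34272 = 0.00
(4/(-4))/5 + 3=14/5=2.80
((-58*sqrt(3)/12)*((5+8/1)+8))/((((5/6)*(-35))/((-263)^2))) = 416918.69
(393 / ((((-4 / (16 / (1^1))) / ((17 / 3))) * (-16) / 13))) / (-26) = -2227 / 8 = -278.38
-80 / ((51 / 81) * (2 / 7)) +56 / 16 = -15001 / 34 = -441.21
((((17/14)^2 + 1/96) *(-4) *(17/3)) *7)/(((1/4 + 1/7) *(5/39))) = -28067/6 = -4677.83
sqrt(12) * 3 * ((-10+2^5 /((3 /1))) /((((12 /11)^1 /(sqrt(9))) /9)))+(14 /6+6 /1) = 25 /3+99 * sqrt(3) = 179.81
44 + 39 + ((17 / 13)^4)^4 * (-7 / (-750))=41762812264782613181617 / 499062456887384880750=83.68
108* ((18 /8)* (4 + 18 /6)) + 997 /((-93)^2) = 14712946 /8649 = 1701.12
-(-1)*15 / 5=3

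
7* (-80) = -560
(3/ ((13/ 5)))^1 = 15/ 13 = 1.15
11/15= 0.73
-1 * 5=-5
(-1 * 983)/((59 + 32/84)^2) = -433503/1555009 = -0.28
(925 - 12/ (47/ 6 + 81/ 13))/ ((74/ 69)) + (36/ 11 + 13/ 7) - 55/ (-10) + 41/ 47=128266710498/ 146891591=873.21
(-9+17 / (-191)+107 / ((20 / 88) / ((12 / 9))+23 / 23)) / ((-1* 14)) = -809824 / 137711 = -5.88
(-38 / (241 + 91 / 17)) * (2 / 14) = -323 / 14658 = -0.02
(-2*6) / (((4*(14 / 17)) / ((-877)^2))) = -39225579 / 14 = -2801827.07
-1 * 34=-34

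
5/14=0.36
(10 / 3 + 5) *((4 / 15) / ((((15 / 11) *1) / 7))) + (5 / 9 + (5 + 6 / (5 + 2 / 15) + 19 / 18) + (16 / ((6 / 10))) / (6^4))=718799 / 37422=19.21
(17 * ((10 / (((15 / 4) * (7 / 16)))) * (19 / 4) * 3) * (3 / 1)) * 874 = 27100992 / 7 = 3871570.29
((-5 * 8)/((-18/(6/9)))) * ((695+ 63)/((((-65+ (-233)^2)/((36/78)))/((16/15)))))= 12128/1189539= 0.01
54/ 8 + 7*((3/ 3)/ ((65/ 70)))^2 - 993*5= -4950.13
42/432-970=-69833/72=-969.90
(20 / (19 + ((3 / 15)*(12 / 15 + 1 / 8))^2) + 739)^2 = 317477808090759481 / 579682754161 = 547675.10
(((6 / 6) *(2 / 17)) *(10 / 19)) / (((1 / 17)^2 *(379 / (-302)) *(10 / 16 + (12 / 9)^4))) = -66536640 / 17664053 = -3.77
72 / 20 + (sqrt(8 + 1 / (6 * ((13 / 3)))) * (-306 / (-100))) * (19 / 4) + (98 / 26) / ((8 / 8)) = 479 / 65 + 2907 * sqrt(5434) / 5200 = 48.58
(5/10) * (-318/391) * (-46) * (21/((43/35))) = 319.74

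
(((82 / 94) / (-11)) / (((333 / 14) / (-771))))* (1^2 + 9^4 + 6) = 968898224 / 57387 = 16883.58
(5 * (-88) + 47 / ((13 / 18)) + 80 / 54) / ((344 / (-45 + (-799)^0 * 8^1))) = 2424943 / 60372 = 40.17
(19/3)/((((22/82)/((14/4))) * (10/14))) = 38171/330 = 115.67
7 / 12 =0.58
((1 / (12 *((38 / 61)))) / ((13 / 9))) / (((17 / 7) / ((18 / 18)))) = 1281 / 33592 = 0.04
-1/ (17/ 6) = -6/ 17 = -0.35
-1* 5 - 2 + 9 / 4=-19 / 4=-4.75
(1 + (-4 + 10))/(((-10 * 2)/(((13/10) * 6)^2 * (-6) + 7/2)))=126539/1000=126.54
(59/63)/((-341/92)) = -5428/21483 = -0.25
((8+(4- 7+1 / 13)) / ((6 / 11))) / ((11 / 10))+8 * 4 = 526 / 13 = 40.46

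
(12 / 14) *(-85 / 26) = -2.80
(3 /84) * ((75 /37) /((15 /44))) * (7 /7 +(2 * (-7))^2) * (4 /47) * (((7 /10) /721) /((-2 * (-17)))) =2167 /21314923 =0.00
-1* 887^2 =-786769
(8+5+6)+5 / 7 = 138 / 7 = 19.71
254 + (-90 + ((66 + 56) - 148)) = 138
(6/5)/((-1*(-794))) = 3/1985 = 0.00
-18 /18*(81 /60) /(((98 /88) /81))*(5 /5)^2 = -24057 /245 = -98.19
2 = 2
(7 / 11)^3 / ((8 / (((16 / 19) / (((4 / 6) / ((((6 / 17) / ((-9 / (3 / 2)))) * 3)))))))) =-3087 / 429913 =-0.01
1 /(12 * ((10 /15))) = 1 /8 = 0.12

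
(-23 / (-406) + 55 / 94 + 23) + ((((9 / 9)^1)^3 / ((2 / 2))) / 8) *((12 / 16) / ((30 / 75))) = 14579339 / 610624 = 23.88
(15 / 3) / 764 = 5 / 764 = 0.01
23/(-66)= -23/66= -0.35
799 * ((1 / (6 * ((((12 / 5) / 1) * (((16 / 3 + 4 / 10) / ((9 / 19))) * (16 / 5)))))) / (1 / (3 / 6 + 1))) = 898875 / 418304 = 2.15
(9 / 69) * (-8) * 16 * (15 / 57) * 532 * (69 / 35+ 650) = -35049984 / 23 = -1523912.35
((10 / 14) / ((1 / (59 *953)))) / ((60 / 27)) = 506043 / 28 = 18072.96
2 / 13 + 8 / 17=138 / 221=0.62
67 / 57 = 1.18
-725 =-725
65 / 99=0.66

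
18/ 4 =9/ 2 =4.50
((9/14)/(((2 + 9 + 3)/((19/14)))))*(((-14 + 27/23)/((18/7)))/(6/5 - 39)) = 28025/3408048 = 0.01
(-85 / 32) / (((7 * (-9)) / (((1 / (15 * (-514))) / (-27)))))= 17 / 83934144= 0.00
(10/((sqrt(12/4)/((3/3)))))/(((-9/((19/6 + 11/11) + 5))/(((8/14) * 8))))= -8800 * sqrt(3)/567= -26.88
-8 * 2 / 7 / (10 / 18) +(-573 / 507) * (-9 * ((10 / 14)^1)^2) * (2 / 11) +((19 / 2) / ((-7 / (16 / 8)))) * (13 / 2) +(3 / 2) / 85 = -32203481 / 1548547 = -20.80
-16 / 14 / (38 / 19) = -4 / 7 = -0.57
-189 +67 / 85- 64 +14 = -20248 / 85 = -238.21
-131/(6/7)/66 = -917/396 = -2.32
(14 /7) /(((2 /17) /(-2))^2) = 578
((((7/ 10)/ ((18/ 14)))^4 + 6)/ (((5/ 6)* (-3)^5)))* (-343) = 137002706743/ 13286025000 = 10.31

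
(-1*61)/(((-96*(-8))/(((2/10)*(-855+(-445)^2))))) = -1202737/384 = -3132.13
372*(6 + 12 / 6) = 2976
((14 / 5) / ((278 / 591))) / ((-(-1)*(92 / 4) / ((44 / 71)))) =182028 / 1134935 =0.16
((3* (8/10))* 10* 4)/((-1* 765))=-32/255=-0.13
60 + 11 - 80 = -9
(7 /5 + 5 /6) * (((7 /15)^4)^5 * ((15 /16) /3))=5346081841940004067 /31922464608764648437500000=0.00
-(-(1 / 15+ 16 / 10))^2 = -25 / 9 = -2.78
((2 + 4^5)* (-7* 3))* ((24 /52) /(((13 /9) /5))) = -5817420 /169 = -34422.60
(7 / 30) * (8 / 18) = 14 / 135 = 0.10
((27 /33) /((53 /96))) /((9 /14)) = 1344 /583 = 2.31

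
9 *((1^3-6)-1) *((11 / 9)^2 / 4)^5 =-25937424601 / 66119763456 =-0.39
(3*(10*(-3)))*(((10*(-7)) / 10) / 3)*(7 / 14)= 105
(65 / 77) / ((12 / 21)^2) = 455 / 176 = 2.59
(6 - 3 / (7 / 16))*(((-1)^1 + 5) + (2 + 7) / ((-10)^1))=-93 / 35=-2.66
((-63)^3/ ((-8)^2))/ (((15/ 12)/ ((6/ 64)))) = -750141/ 2560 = -293.02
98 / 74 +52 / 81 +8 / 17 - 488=-24738955 / 50949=-485.56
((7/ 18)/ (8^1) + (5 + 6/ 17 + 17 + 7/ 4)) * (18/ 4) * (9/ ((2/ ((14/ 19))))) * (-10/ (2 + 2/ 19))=-3724749/ 2176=-1711.74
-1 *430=-430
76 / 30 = 38 / 15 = 2.53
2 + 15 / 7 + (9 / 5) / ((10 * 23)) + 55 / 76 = 1491069 / 305900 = 4.87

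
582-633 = -51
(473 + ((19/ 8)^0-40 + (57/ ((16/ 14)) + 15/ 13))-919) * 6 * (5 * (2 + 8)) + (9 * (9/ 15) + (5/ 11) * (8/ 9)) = -1675487927/ 12870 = -130185.54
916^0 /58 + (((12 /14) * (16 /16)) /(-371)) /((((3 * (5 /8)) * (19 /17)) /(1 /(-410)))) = 0.02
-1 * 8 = -8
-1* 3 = -3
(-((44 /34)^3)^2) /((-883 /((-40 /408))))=-566899520 /1086987144777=-0.00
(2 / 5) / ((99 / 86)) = 172 / 495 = 0.35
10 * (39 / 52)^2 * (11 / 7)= 495 / 56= 8.84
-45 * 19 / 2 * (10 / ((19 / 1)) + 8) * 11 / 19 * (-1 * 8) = 320760 / 19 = 16882.11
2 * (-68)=-136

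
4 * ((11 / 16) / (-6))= -11 / 24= -0.46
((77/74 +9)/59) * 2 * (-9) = -3.06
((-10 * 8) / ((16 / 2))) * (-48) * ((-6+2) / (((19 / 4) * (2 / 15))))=-57600 / 19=-3031.58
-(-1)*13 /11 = 13 /11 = 1.18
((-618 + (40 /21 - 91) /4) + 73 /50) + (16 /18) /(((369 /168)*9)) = -4454837789 /6974100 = -638.77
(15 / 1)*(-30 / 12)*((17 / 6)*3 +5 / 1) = -2025 / 4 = -506.25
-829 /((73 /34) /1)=-28186 /73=-386.11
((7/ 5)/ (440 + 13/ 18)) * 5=126/ 7933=0.02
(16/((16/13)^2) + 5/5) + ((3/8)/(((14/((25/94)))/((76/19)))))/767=46683605/4037488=11.56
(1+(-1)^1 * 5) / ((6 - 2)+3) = -4 / 7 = -0.57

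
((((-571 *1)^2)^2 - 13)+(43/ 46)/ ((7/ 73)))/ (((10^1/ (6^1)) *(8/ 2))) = 20537688146541/ 1288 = 15945410051.66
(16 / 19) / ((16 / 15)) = 15 / 19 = 0.79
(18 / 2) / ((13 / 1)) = 9 / 13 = 0.69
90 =90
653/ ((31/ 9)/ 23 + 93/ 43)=5812353/ 20584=282.37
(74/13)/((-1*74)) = -1/13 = -0.08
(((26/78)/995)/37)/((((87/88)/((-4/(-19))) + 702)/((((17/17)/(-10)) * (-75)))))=176/1831597791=0.00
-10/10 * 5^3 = -125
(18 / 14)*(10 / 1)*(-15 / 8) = -675 / 28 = -24.11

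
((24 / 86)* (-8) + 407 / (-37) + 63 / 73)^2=1507613584 / 9853321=153.01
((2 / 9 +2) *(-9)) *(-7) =140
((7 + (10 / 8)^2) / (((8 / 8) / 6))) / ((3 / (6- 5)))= 137 / 8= 17.12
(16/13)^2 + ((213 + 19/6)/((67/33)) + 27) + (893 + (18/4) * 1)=11690827/11323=1032.48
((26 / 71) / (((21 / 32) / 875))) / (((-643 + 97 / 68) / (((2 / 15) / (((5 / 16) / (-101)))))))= 914268160 / 27877653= 32.80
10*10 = 100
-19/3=-6.33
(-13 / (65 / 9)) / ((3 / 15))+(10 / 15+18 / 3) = -7 / 3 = -2.33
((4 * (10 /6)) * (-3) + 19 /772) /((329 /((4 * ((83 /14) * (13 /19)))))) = -0.99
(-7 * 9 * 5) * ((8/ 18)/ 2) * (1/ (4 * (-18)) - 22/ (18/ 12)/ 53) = 38815/ 1908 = 20.34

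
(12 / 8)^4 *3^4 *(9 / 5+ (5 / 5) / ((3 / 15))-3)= 124659 / 80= 1558.24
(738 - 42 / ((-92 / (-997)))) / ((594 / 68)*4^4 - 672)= 73729 / 407744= 0.18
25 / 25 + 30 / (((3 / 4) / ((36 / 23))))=1463 / 23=63.61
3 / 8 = 0.38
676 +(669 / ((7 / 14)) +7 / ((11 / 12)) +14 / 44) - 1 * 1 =44461 / 22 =2020.95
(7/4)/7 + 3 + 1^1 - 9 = -19/4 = -4.75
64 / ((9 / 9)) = 64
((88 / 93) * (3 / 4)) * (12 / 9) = 88 / 93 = 0.95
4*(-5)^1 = -20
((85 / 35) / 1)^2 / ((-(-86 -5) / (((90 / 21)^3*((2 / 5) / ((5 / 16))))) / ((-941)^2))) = 8844042551040 / 1529437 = 5782547.79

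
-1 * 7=-7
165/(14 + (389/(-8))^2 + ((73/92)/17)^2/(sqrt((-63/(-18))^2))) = 11300963520/162897652871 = 0.07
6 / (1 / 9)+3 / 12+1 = 221 / 4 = 55.25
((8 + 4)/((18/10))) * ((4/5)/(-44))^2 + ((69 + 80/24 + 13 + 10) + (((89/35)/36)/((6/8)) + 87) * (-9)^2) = 30280098/4235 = 7149.96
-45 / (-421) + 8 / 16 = 511 / 842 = 0.61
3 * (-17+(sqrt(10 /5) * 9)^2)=435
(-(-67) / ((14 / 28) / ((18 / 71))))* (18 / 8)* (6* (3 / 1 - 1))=65124 / 71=917.24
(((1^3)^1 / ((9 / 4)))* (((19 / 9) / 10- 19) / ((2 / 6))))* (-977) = 3304214 / 135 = 24475.66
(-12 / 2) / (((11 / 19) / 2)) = -228 / 11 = -20.73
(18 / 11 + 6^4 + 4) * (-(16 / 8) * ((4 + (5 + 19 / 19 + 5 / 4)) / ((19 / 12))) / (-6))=644310 / 209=3082.82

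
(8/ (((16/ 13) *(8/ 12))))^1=39/ 4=9.75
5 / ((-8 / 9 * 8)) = -45 / 64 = -0.70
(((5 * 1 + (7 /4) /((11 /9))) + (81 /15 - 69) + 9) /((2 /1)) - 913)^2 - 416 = 169924770889 /193600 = 877710.59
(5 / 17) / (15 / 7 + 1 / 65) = 0.14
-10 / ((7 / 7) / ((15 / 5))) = -30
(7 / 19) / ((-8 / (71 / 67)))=-497 / 10184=-0.05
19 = 19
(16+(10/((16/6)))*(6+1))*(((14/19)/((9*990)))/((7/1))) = 169/338580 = 0.00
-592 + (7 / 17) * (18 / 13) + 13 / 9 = -1173481 / 1989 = -589.99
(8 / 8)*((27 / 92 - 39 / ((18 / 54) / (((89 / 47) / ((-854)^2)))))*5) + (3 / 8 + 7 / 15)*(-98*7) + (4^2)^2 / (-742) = -361184332948081 / 626770523820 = -576.26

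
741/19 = 39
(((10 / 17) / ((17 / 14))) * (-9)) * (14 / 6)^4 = -336140 / 2601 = -129.23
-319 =-319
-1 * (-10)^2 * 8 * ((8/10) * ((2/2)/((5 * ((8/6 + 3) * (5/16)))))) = -6144/65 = -94.52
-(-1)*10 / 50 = 0.20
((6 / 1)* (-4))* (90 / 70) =-216 / 7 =-30.86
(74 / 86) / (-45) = -37 / 1935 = -0.02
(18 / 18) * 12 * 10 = 120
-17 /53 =-0.32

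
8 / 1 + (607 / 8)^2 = 368961 / 64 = 5765.02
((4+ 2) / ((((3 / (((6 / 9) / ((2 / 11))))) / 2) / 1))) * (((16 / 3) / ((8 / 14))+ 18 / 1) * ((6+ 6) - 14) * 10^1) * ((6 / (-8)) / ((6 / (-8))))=-72160 / 9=-8017.78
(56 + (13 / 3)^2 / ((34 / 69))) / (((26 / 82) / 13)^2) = 16135919 / 102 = 158195.28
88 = 88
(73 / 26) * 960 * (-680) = -23827200 / 13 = -1832861.54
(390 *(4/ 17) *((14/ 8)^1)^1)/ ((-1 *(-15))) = 182/ 17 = 10.71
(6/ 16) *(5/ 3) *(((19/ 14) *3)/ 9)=95/ 336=0.28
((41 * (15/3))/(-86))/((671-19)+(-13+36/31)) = -1271/341334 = -0.00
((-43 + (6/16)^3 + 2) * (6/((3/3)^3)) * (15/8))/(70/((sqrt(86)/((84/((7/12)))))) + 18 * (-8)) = -3668875 * sqrt(86)/78872576-4507475/78872576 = -0.49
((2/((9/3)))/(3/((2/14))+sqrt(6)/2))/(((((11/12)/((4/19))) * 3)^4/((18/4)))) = 2752512/559052719973-65536 * sqrt(6)/559052719973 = 0.00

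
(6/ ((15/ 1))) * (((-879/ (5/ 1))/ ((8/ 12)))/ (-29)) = 2637/ 725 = 3.64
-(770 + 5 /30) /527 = -4621 /3162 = -1.46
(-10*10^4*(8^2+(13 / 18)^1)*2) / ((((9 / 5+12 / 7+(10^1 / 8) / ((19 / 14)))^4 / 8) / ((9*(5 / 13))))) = -926265.62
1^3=1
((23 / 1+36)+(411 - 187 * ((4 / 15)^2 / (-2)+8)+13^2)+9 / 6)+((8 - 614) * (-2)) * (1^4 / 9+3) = 1314817 / 450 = 2921.82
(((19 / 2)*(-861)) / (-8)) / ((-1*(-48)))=5453 / 256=21.30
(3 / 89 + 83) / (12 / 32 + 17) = 59120 / 12371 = 4.78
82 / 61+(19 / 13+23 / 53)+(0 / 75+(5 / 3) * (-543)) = -37900081 / 42029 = -901.76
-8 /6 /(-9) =4 /27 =0.15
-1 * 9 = -9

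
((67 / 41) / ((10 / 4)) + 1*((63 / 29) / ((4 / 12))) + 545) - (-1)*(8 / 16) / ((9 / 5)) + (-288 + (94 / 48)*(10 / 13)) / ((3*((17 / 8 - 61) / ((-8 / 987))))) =357262455653413 / 646704341010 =552.44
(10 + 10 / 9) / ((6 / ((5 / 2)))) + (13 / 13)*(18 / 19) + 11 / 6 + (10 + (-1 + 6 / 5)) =90341 / 5130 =17.61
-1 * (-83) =83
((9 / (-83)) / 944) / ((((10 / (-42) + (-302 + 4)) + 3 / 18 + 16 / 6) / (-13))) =-2457 / 486056632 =-0.00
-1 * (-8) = 8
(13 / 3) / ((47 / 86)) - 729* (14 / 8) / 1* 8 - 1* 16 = -1440184 / 141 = -10214.07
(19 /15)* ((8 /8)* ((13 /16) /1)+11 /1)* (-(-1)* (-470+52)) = -250173 /40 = -6254.32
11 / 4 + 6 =35 / 4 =8.75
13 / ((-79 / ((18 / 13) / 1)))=-18 / 79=-0.23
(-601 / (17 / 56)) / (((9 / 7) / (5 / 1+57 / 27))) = -15077888 / 1377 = -10949.81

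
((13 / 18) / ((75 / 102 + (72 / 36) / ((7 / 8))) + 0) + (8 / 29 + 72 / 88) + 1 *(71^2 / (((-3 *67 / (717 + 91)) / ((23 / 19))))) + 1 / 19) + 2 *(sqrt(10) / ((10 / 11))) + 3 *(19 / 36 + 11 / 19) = -257794347660775 / 10511155908 + 11 *sqrt(10) / 5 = -24518.83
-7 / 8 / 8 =-7 / 64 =-0.11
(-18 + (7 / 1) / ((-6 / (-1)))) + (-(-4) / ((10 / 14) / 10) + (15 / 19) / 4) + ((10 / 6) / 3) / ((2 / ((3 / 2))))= 4535 / 114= 39.78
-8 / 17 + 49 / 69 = 281 / 1173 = 0.24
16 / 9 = 1.78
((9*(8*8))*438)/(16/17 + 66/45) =32166720/307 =104777.59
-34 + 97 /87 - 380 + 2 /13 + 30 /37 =-17237633 /41847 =-411.92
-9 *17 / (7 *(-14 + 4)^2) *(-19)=4.15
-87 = -87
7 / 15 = 0.47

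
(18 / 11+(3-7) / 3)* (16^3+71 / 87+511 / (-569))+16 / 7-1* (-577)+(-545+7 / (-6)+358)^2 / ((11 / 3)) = 524959714141 / 45740772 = 11476.84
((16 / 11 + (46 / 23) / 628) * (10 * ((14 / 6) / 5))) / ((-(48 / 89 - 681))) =3136805 / 313766541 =0.01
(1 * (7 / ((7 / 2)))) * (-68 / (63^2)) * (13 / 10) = -884 / 19845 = -0.04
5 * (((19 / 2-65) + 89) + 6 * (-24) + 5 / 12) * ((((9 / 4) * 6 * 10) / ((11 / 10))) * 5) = -7430625 / 22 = -337755.68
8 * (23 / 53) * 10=1840 / 53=34.72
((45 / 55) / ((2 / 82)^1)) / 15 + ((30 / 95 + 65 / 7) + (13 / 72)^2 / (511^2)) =16745439827293 / 1414565570880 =11.84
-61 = -61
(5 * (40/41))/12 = 50/123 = 0.41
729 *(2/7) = 1458/7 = 208.29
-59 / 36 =-1.64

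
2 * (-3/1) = -6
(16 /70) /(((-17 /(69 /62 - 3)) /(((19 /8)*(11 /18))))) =2717 /73780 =0.04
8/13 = 0.62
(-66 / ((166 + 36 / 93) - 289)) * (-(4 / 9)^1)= -2728 / 11403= -0.24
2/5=0.40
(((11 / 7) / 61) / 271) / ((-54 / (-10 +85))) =-275 / 2082906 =-0.00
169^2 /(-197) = -28561 /197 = -144.98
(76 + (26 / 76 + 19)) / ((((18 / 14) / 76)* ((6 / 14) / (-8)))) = -2840432 / 27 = -105201.19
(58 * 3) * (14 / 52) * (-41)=-24969 / 13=-1920.69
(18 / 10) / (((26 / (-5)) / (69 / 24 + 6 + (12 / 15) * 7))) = -5211 / 1040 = -5.01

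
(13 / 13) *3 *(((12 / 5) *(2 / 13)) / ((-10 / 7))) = -252 / 325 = -0.78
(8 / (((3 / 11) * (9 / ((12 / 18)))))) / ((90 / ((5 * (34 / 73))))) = 2992 / 53217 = 0.06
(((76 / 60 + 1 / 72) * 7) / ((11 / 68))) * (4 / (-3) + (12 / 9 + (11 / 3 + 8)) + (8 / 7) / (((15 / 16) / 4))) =1512541 / 1650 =916.69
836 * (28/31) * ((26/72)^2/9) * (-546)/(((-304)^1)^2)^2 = -1184183/1693084778496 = -0.00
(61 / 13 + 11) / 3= 68 / 13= 5.23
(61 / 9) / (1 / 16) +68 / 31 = 30868 / 279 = 110.64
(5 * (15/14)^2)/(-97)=-1125/19012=-0.06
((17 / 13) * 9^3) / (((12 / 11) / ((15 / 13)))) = 681615 / 676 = 1008.31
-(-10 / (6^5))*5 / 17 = 25 / 66096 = 0.00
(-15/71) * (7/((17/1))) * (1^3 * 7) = -735/1207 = -0.61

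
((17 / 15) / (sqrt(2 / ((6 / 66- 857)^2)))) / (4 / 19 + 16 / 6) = 238.68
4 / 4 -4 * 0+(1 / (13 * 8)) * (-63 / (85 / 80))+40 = 8935 / 221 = 40.43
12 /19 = 0.63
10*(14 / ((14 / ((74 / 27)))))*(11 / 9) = 8140 / 243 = 33.50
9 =9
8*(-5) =-40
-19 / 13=-1.46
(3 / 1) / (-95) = -3 / 95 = -0.03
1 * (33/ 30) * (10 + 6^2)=253/ 5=50.60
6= 6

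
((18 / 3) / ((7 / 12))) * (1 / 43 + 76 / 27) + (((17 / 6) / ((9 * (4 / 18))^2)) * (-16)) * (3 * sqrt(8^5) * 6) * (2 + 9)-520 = -287232 * sqrt(2)-443200 / 903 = -406698.20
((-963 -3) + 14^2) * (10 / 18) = -3850 / 9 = -427.78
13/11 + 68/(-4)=-174/11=-15.82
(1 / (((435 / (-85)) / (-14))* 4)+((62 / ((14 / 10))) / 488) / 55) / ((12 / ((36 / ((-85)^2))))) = 1120583 / 3936555700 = 0.00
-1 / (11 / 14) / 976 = -7 / 5368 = -0.00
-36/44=-9/11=-0.82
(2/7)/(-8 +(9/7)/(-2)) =-4/121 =-0.03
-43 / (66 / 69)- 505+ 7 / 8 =-48319 / 88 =-549.08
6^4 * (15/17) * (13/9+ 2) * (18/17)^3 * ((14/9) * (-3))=-1822383360/83521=-21819.46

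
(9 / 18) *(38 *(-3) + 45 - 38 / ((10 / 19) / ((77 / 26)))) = -36767 / 260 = -141.41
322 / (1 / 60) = 19320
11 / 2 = 5.50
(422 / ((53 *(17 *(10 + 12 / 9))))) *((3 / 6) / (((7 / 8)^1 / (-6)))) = -15192 / 107219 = -0.14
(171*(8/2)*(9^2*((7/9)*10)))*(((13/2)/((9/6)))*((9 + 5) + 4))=33611760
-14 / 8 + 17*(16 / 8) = 32.25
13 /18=0.72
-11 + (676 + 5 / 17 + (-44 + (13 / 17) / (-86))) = 908319 / 1462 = 621.29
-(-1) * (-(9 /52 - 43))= 2227 /52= 42.83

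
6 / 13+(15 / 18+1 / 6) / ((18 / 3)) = 49 / 78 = 0.63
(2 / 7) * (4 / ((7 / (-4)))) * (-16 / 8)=1.31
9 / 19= 0.47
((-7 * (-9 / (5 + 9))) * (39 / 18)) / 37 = 39 / 148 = 0.26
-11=-11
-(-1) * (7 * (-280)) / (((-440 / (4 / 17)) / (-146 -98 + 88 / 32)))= -252.86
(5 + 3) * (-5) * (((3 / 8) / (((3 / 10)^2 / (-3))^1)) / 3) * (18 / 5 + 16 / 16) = 2300 / 3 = 766.67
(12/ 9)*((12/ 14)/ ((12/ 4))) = 8/ 21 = 0.38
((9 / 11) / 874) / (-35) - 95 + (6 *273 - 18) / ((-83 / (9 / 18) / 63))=-19824309097 / 27928670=-709.82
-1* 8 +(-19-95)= -122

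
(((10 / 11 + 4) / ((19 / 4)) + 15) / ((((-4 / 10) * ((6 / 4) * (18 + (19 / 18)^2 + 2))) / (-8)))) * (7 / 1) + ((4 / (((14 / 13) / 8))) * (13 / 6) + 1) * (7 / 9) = 4699097317 / 38603763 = 121.73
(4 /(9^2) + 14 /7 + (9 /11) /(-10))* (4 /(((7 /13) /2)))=911612 /31185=29.23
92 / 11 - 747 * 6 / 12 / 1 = -8033 / 22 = -365.14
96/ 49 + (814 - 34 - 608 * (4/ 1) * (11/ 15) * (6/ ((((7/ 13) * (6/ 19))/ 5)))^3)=-10078295537764/ 1029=-9794261941.46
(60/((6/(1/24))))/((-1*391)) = -5/4692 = -0.00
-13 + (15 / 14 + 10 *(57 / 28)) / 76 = -3383 / 266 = -12.72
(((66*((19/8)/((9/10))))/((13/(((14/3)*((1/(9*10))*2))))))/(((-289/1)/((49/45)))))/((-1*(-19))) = -3773/13694265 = -0.00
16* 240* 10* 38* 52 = 75878400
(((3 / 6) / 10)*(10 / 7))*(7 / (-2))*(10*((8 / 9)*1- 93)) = 4145 / 18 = 230.28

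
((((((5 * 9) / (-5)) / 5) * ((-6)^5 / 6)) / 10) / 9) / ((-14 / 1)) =-324 / 175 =-1.85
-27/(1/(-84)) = 2268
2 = 2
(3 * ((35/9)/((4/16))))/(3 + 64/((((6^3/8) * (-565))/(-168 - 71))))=101700/8723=11.66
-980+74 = -906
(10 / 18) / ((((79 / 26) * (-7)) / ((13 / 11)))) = -1690 / 54747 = -0.03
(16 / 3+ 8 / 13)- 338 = -12950 / 39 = -332.05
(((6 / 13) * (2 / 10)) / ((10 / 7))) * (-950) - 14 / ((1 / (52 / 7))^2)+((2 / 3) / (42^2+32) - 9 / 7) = -204762767 / 245154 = -835.24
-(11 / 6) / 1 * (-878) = 4829 / 3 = 1609.67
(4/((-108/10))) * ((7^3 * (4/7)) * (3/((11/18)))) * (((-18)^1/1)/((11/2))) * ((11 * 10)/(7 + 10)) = 1411200/187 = 7546.52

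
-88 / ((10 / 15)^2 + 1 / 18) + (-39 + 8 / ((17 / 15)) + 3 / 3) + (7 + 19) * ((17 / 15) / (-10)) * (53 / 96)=-25528721 / 122400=-208.57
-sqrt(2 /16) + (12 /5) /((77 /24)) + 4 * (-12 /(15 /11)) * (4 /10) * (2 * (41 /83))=-2103008 /159775- sqrt(2) /4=-13.52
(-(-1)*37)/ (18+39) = 37/ 57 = 0.65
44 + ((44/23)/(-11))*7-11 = 731/23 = 31.78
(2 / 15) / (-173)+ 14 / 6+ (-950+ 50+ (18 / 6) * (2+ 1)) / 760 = 457627 / 394440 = 1.16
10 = 10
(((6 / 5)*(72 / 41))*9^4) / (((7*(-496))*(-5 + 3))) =177147 / 88970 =1.99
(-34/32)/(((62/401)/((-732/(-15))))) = -415837/1240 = -335.35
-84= -84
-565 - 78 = -643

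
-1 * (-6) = 6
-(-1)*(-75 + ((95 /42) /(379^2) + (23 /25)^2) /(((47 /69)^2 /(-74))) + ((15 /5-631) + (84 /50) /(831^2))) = -267777726663520979014 /319545706047763125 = -838.00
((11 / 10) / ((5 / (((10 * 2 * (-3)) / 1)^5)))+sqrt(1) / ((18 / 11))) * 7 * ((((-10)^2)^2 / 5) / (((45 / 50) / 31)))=-6682072296130000 / 81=-82494719705308.64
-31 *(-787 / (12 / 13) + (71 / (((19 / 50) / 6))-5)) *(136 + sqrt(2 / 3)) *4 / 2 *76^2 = -38495419072 / 3-283054552 *sqrt(6) / 9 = -12908844048.64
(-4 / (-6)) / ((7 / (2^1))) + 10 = 214 / 21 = 10.19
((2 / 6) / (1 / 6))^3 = 8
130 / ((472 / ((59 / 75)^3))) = 45253 / 337500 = 0.13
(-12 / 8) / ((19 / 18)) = -27 / 19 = -1.42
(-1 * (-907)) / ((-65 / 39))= -2721 / 5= -544.20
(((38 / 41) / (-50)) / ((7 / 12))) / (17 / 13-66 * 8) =2964 / 49127225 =0.00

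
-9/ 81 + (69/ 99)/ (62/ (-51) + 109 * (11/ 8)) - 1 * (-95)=569802434/ 6004647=94.89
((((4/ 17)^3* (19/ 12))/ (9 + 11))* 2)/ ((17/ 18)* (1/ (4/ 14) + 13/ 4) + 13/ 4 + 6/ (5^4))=152000/ 710021847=0.00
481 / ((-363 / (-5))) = 2405 / 363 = 6.63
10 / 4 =2.50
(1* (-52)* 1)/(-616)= 13/154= 0.08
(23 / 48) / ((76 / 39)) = 299 / 1216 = 0.25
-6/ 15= -2/ 5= -0.40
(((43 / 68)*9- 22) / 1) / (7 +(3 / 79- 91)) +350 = 157953011 / 451044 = 350.19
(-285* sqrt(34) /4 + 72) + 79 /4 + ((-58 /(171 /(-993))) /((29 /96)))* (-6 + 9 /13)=-5756135 /988- 285* sqrt(34) /4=-6241.50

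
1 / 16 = 0.06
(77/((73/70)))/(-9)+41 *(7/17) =96929/11169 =8.68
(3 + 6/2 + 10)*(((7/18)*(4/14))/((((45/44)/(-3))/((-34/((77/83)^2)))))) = 14990464/72765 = 206.01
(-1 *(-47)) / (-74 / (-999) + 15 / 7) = 8883 / 419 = 21.20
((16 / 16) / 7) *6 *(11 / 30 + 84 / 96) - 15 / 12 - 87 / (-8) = 2993 / 280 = 10.69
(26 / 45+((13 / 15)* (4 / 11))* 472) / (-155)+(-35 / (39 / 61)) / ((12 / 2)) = -6707581 / 664950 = -10.09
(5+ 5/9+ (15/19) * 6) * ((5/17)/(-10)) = -880/2907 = -0.30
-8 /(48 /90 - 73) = 120 /1087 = 0.11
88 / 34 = 44 / 17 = 2.59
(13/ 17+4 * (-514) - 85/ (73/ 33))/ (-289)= 2598232/ 358649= 7.24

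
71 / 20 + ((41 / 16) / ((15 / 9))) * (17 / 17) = 407 / 80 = 5.09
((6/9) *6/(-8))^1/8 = -1/16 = -0.06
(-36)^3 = -46656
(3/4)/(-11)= -3/44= -0.07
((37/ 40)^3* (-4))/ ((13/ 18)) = -455877/ 104000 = -4.38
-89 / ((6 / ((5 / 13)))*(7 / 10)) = -2225 / 273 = -8.15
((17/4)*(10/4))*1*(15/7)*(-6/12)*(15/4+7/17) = -21225/448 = -47.38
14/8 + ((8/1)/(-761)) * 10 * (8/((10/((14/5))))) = 23051/15220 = 1.51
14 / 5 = 2.80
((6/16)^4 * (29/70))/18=261/573440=0.00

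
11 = 11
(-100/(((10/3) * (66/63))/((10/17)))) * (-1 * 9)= 28350/187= 151.60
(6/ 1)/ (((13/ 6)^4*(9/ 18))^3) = 104485552128/ 23298085122481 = 0.00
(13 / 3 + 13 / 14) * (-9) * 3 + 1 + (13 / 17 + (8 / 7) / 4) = -140.02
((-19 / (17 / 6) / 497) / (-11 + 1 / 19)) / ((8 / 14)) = 0.00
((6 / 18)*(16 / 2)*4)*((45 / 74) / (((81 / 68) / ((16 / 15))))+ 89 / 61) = 3907040 / 182817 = 21.37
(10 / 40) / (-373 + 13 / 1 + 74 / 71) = -71 / 101944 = -0.00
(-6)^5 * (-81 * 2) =1259712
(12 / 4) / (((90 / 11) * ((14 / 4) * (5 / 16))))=176 / 525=0.34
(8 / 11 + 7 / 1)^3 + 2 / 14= 4300206 / 9317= 461.54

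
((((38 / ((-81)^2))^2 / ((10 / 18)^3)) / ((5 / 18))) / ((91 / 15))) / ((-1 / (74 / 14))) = -106856 / 174139875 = -0.00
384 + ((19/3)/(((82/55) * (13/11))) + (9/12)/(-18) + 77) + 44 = 2168469/4264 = 508.55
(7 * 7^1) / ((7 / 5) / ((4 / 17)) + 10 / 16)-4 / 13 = 7.14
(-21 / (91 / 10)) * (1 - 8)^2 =-1470 / 13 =-113.08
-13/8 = -1.62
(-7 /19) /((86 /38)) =-7 /43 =-0.16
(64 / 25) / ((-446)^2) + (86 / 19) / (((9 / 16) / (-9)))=-1710677296 / 23621275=-72.42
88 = 88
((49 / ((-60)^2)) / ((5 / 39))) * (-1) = -637 / 6000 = -0.11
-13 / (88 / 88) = -13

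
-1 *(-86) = 86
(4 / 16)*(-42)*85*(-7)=12495 / 2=6247.50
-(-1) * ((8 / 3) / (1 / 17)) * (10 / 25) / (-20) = -68 / 75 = -0.91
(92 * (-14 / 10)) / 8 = -161 / 10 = -16.10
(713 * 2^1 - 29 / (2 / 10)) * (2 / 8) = 1281 / 4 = 320.25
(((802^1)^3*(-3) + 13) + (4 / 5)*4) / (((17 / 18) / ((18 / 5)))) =-2507029068636 / 425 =-5898891926.20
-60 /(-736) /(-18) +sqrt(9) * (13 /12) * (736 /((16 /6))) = 990283 /1104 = 897.00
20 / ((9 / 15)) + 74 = 322 / 3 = 107.33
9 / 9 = 1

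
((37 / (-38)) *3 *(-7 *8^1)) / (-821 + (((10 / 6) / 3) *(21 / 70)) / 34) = -634032 / 3182177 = -0.20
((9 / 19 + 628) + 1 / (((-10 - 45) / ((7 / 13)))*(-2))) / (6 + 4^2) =17075763 / 597740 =28.57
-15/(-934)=15/934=0.02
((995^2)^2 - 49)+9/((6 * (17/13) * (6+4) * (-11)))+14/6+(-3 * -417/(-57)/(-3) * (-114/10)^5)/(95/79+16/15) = 3696457523866424957599/3771322500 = 980148879833.65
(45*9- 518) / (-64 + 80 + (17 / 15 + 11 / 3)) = -565 / 104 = -5.43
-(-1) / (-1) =-1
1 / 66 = 0.02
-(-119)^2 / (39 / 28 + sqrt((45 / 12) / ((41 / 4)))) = -211338764 / 16867 + 11102224 * sqrt(615) / 50601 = -7088.60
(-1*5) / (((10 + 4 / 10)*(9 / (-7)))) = 175 / 468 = 0.37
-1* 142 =-142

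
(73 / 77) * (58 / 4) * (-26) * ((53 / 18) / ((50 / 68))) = -24796421 / 17325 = -1431.25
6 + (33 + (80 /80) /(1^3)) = 40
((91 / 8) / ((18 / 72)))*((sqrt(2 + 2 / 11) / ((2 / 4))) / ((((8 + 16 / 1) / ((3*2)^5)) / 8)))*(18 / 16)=530712*sqrt(66) / 11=391956.79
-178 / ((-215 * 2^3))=89 / 860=0.10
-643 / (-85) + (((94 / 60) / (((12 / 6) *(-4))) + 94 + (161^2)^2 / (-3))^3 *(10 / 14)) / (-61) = 2640151501891003951757756602754831 / 20069683200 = 131549236506683072693332.60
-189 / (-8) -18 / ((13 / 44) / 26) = -12483 / 8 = -1560.38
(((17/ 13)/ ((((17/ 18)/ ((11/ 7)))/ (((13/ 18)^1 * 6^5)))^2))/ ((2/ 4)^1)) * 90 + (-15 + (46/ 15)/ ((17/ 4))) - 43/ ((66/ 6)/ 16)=2824864846426541/ 137445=20552692687.45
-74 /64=-37 /32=-1.16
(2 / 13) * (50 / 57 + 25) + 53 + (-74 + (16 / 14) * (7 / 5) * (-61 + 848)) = 4602281 / 3705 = 1242.18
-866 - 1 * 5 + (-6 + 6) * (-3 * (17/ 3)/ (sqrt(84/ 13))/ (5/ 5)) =-871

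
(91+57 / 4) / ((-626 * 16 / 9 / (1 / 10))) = -3789 / 400640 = -0.01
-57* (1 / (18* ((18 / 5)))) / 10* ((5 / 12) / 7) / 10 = -19 / 36288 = -0.00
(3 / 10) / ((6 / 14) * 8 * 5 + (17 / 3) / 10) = 63 / 3719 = 0.02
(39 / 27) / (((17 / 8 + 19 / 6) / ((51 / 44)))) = 0.32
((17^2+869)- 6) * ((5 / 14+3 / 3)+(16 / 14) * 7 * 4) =38427.43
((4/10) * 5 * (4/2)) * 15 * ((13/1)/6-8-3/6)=-380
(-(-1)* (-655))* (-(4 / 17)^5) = 670720 / 1419857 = 0.47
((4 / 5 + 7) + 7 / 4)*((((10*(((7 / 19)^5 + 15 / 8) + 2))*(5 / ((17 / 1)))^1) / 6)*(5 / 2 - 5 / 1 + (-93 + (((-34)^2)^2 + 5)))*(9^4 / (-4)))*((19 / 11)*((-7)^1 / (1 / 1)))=3004389368712814973625 / 6238726912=481570905585.56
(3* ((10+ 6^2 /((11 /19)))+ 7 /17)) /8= 40725 /1496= 27.22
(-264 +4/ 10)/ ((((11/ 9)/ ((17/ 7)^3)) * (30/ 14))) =-1441.63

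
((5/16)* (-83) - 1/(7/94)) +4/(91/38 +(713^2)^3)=-39.37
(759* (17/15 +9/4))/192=51359/3840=13.37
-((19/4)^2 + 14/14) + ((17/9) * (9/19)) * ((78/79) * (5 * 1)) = -459797/24016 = -19.15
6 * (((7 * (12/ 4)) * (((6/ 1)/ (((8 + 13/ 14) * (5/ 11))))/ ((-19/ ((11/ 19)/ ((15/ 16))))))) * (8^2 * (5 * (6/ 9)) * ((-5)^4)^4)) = -71148000000000000/ 361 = -197085872576177.29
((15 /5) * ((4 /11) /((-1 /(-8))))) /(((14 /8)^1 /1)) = 384 /77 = 4.99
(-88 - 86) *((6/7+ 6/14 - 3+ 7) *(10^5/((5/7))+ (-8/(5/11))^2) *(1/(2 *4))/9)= -313650776/175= -1792290.15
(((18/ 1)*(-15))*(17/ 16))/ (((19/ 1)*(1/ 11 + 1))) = -8415/ 608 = -13.84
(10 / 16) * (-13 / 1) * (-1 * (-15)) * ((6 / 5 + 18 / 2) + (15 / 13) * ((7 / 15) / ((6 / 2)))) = -1265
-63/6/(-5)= 21/10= 2.10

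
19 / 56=0.34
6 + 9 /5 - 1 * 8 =-1 /5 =-0.20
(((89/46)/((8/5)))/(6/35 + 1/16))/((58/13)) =202475/174754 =1.16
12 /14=6 /7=0.86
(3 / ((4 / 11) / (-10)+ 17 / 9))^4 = 4863017300625 / 707094310321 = 6.88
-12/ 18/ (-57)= 2/ 171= 0.01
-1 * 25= -25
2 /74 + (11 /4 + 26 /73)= 33851 /10804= 3.13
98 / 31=3.16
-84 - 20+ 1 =-103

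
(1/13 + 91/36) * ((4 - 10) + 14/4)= -6095/936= -6.51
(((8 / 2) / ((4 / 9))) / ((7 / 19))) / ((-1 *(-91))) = 171 / 637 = 0.27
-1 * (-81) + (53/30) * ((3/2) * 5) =94.25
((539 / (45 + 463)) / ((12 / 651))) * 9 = 1052667 / 2032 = 518.04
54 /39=18 /13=1.38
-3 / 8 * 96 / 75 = -12 / 25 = -0.48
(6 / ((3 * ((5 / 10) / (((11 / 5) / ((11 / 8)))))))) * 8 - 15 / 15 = 50.20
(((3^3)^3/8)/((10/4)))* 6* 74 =2184813/5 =436962.60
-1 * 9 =-9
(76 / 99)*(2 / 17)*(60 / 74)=1520 / 20757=0.07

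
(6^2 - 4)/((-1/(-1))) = 32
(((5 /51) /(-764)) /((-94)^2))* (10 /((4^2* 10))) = -5 /5508574464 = -0.00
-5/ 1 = -5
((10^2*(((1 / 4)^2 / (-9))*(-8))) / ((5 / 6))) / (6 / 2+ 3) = 1.11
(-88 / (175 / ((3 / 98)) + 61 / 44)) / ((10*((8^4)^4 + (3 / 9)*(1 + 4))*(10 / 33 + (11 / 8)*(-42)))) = 0.00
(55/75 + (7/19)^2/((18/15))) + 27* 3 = 886397/10830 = 81.85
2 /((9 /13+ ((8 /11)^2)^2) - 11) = -190333 /954323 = -0.20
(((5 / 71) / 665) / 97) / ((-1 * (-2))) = 1 / 1831942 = 0.00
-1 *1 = -1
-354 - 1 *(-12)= -342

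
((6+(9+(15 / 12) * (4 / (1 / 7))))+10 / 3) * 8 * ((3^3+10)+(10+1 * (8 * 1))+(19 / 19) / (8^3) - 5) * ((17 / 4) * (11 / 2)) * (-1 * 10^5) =-49868614583.33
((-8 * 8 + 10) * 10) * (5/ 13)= -2700/ 13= -207.69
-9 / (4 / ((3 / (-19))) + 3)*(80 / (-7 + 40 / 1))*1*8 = 5760 / 737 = 7.82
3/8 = 0.38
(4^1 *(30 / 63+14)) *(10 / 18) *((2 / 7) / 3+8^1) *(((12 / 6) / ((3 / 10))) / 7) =20672000 / 83349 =248.02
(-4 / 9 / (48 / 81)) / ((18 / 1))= -1 / 24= -0.04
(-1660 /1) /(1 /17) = -28220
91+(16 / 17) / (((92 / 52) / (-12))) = 33085 / 391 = 84.62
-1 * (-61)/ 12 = 61/ 12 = 5.08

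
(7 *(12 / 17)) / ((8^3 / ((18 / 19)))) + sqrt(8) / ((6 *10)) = 189 / 20672 + sqrt(2) / 30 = 0.06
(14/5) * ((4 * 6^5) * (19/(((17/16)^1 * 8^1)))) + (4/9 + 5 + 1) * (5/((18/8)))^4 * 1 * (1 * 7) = 982624771072/5019165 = 195774.55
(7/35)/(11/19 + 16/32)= 38/205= 0.19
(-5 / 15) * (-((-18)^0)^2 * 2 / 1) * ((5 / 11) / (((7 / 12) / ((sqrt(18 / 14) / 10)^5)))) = 243 * sqrt(7) / 66027500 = 0.00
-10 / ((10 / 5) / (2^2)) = -20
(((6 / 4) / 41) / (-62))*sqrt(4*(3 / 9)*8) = -sqrt(6) / 1271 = -0.00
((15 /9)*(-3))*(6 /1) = -30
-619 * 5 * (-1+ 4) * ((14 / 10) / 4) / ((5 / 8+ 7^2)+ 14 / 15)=-389970 / 6067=-64.28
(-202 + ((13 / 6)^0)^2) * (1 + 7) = -1608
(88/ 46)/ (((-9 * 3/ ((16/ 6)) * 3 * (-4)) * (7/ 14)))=0.03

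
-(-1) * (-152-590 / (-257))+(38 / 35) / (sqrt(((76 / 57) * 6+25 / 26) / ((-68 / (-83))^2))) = -38474 / 257+2584 * sqrt(6058) / 676865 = -149.41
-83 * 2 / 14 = -83 / 7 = -11.86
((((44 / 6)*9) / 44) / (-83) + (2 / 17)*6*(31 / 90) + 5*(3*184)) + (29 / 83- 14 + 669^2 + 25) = 19062577877 / 42330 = 450332.57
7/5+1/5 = 8/5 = 1.60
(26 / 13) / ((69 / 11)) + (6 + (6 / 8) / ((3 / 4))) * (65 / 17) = 31769 / 1173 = 27.08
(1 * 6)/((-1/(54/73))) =-4.44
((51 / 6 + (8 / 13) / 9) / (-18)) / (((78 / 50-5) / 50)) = 1253125 / 181116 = 6.92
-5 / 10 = -1 / 2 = -0.50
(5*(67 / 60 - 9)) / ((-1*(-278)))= -473 / 3336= -0.14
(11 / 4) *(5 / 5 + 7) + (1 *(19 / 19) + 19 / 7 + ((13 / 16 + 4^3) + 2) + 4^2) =12155 / 112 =108.53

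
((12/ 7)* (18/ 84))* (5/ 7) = 90/ 343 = 0.26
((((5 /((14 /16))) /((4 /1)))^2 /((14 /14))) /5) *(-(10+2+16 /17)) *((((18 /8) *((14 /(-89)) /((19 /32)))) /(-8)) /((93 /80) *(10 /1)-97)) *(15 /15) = 633600 /137439407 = 0.00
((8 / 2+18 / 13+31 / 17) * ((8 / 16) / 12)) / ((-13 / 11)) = -5841 / 22984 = -0.25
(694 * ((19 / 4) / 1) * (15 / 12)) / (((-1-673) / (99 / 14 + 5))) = -5571085 / 75488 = -73.80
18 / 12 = 3 / 2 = 1.50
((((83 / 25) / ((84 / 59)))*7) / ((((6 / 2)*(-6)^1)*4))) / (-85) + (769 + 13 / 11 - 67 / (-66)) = 15575147867 / 20196000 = 771.20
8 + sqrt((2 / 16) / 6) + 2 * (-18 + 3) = -22 + sqrt(3) / 12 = -21.86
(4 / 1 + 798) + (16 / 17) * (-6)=13538 / 17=796.35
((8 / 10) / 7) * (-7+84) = 44 / 5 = 8.80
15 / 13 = 1.15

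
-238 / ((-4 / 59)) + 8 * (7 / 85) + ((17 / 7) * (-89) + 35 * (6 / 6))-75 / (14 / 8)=558817 / 170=3287.16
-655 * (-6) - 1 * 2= 3928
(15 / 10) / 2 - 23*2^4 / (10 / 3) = -2193 / 20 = -109.65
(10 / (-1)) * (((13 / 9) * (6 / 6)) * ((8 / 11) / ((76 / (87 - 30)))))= -260 / 33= -7.88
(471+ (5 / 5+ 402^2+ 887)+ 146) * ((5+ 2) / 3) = 1141763 / 3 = 380587.67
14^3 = 2744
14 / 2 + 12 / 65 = 467 / 65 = 7.18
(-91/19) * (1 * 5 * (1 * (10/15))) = -910/57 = -15.96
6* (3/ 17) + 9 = 171/ 17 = 10.06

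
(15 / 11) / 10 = 3 / 22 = 0.14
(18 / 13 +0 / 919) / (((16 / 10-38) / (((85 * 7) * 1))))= -3825 / 169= -22.63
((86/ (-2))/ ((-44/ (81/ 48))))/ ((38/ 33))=3483/ 2432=1.43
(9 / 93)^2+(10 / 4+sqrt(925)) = 4823 / 1922+5 * sqrt(37) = 32.92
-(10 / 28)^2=-25 / 196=-0.13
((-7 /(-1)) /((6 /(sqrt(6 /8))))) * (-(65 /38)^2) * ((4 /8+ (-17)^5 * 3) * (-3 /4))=-251953595075 * sqrt(3) /46208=-9444174.77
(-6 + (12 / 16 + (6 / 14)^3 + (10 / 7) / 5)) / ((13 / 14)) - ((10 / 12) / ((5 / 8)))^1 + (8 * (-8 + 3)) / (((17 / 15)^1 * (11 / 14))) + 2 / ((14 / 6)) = -36205523 / 714714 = -50.66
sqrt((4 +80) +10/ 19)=sqrt(30514)/ 19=9.19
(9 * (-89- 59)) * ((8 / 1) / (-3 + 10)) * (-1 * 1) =1522.29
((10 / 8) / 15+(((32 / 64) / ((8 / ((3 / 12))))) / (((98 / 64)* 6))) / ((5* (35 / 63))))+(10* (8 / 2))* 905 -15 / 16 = 36199.15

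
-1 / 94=-0.01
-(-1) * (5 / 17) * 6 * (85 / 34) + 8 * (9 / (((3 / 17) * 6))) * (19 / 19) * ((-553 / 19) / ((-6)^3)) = 236767 / 17442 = 13.57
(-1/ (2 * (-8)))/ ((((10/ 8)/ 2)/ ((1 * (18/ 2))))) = 0.90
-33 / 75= -11 / 25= -0.44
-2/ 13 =-0.15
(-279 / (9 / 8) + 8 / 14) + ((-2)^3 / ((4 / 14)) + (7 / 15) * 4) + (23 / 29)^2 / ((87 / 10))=-700364486 / 2560845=-273.49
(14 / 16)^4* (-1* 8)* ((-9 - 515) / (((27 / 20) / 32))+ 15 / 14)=1610259805 / 27648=58241.46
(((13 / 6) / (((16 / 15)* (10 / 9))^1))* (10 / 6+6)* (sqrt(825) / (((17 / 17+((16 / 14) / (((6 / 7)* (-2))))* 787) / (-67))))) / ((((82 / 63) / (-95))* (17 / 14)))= -37767714075* sqrt(33) / 70079168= -3095.91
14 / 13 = 1.08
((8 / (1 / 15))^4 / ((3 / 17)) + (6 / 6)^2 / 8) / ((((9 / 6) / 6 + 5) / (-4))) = -18800640002 / 21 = -895268571.52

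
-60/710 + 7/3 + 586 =125297/213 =588.25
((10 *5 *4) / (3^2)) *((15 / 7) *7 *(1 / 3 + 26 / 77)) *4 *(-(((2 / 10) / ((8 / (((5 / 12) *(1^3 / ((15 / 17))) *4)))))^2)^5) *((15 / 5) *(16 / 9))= -62495810913919 / 237536043652841472000000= -0.00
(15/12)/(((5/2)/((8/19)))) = 4/19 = 0.21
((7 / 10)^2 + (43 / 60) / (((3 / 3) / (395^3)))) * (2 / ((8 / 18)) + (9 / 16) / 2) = 84471448359 / 400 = 211178620.90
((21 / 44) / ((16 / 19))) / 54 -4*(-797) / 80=2525561 / 63360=39.86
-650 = -650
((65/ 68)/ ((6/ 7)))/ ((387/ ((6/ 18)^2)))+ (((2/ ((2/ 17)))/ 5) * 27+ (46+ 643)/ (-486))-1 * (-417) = 3605115911/ 7105320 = 507.38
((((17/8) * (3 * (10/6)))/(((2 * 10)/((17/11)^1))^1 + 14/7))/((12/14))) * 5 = 50575/12192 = 4.15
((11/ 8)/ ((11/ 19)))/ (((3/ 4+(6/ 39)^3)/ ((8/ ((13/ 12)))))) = 154128/ 6623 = 23.27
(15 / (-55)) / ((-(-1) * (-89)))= 3 / 979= 0.00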